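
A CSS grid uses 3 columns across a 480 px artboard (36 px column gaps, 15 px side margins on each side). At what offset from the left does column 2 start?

Subtract both margins: 480 − 2·15 = 450 px.
450 − 2·36 = 378; ÷3 gives c = 126 px.
Column 2 starts at margin + 1·(column + gutter) = 15 + 1·162 = 177 px.

177 px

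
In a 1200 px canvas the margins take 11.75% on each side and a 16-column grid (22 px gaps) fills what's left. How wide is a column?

Margins: 11.75% × 1200 = 141 px each, so content = 1200 − 282 = 918 px.
Subtracting 15 gaps of 22 leaves 588 for 16 columns, so c = 36.75 px.

36.75 px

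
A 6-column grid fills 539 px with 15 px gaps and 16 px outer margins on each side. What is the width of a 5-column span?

420 px

Take off 32 px of margins, leaving 507 px.
6c + 5·15 = 507 → 6c = 432 → c = 72 px.
5 columns plus 4 gaps: 360 + 60 = 420 px.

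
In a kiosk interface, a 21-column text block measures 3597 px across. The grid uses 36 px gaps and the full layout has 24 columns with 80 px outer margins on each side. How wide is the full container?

4276 px

3597 − 20·36 = 2877; ÷21 gives c = 137 px.
Adding margins, columns and gutters: 160 + 3288 + 828 = 4276 px.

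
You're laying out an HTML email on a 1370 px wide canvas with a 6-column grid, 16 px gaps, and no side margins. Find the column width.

215 px

1370 − 5·16 = 1290; ÷6 gives c = 215 px.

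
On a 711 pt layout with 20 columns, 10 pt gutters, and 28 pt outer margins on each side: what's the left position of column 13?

427 pt

Take off 56 pt of margins, leaving 655 pt.
20c + 19·10 = 655 → 20c = 465 → c = 23.25 pt.
Column 13 starts at margin + 12·(column + gutter) = 28 + 12·33.25 = 427 pt.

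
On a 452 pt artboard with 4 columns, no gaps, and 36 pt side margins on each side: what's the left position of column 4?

321 pt

Take off 72 pt of margins, leaving 380 pt.
4c = 380 → c = 95 pt.
Each column+gutter stride is 95 pt; 3 of them past the 36 pt margin is 36 + 285 = 321 pt.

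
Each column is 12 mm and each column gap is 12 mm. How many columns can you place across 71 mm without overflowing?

3 columns

k columns need k·12 + (k−1)·12 = k·24 − 12.
k·24 − 12 ≤ 71 → k ≤ 83 / 24 ≈ 3.46, so k = 3.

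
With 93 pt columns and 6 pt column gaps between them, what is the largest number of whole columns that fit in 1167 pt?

11 columns

11 columns: 11·93 + 10·6 = 1083 pt ≤ 1167.
12 columns: 1182 pt > 1167. So 11.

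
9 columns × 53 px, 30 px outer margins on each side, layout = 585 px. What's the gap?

6 px

Inside the margins: 585 − 60 = 525 px.
9·53 + 8g = 525 → 8g = 48 → g = 6 px.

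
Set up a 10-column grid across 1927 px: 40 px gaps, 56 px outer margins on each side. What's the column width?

Content width = 1927 − 2·56 = 1815 px.
1815 − 9·40 = 1455; ÷10 gives c = 145.5 px.

145.5 px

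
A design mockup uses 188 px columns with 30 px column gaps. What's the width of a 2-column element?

406 px

Span of 2: 2·188 + 1·30 = 376 + 30 = 406 px.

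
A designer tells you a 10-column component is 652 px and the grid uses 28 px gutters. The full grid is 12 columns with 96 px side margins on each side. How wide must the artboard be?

980 px

Subtracting 9 gutters of 28 leaves 400 for 10 columns, so c = 40 px.
Adding margins, columns and gutters: 192 + 480 + 308 = 980 px.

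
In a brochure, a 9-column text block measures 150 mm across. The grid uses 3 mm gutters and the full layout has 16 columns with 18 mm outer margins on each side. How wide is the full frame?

305 mm

9c + 8·3 = 150 → 9c = 126 → c = 14 mm.
Adding margins, columns and gutters: 36 + 224 + 45 = 305 mm.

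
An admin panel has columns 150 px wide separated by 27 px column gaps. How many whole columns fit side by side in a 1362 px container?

7 columns

7 columns: 7·150 + 6·27 = 1212 px ≤ 1362.
8 columns: 1389 px > 1362. So 7.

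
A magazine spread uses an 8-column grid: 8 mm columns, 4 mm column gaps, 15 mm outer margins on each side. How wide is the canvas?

Total width: 2·15 + 8·8 + 7·4 = 122 mm.

122 mm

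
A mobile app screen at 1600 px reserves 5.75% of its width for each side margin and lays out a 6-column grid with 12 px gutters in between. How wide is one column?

226 px

Each margin = 5.75% of 1600 = 92 px; content = 1600 − 2·92 = 1416 px.
6c + 5·12 = 1416 → 6c = 1356 → c = 226 px.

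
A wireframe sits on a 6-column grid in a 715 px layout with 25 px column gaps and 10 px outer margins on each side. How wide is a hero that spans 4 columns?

455 px

Content width = 715 − 2·10 = 695 px.
6 columns + 5 column gaps: 6c + 5·25 = 695.
6c = 695 − 125 = 570, so c = 95 px.
Span of 4: 4·95 + 3·25 = 380 + 75 = 455 px.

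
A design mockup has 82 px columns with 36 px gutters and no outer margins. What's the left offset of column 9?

No margin, so column 9 starts at 8·(column + gutter) = 8·118 = 944 px.

944 px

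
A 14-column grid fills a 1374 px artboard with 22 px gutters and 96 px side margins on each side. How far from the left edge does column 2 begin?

Inside the margins: 1374 − 192 = 1182 px.
14 columns + 13 gutters: 14c + 13·22 = 1182.
14c = 1182 − 286 = 896, so c = 64 px.
Column 2 starts at margin + 1·(column + gutter) = 96 + 1·86 = 182 px.

182 px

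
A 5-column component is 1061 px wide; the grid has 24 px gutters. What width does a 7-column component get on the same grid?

Subtracting 4 gutters of 24 leaves 965 for 5 columns, so c = 193 px.
7-column span = 7·193 + 6·24 = 1495 px.

1495 px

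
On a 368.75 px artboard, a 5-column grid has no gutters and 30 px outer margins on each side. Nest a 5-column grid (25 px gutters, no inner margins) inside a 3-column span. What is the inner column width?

17.05 px

Inside the margins: 368.75 − 60 = 308.75 px.
5c = 308.75 → c = 61.75 px.
With no gutters, 3 columns span 3·61.75 = 185.25 px.
Subtracting 4 gutters of 25 leaves 85.25 for 5 columns, so d = 17.05 px.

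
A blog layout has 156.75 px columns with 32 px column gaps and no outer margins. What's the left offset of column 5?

No margin, so column 5 starts at 4·(column + gutter) = 4·188.75 = 755 px.

755 px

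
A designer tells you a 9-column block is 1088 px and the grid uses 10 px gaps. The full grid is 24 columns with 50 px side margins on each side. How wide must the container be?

3018 px

Subtracting 8 gaps of 10 leaves 1008 for 9 columns, so c = 112 px.
Container = 2·50 + 24·112 + 23·10 = 100 + 2688 + 230 = 3018 px.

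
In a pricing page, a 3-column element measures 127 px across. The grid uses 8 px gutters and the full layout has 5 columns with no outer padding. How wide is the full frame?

217 px

3 columns + 2 gutters: 3c + 2·8 = 127.
3c = 127 − 16 = 111, so c = 37 px.
Frame = 5·37 + 4·8 = 185 + 32 = 217 px.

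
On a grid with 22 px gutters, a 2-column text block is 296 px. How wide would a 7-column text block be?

1091 px

2 columns + 1 gutter: 2c + 1·22 = 296.
2c = 296 − 22 = 274, so c = 137 px.
Span of 7: 7·137 + 6·22 = 959 + 132 = 1091 px.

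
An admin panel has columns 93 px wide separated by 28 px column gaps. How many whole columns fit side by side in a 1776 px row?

14 columns: 14·93 + 13·28 = 1666 px ≤ 1776.
15 columns: 1787 px > 1776. So 14.

14 columns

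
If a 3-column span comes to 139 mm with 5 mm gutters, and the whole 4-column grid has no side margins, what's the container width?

187 mm

3 columns + 2 gutters: 3c + 2·5 = 139.
3c = 139 − 10 = 129, so c = 43 mm.
Total width: 4·43 + 3·5 = 187 mm.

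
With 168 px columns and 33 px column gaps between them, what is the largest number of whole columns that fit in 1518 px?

7 columns

7 columns: 7·168 + 6·33 = 1374 px ≤ 1518.
8 columns: 1575 px > 1518. So 7.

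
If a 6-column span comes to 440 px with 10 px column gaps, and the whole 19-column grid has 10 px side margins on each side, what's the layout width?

1435 px

440 − 5·10 = 390; ÷6 gives c = 65 px.
Adding margins, columns and gutters: 20 + 1235 + 180 = 1435 px.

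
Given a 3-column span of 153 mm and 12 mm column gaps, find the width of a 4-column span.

3 columns + 2 column gaps: 3c + 2·12 = 153.
3c = 153 − 24 = 129, so c = 43 mm.
4 columns plus 3 column gaps: 172 + 36 = 208 mm.

208 mm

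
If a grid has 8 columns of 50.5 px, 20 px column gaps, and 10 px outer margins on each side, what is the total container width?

Total width: 2·10 + 8·50.5 + 7·20 = 564 px.

564 px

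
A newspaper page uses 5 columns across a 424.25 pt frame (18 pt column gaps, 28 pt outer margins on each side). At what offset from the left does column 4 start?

Content = 424.25 − 2·28 = 368.25 pt.
Subtracting 4 column gaps of 18 leaves 296.25 for 5 columns, so c = 59.25 pt.
Column 4 starts at margin + 3·(column + gutter) = 28 + 3·77.25 = 259.75 pt.

259.75 pt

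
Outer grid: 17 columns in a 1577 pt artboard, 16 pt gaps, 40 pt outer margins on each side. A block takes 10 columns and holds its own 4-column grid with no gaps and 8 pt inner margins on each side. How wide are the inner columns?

214.5 pt

Outer content = 1577 − 2·40 = 1497 pt.
Subtracting 16 gaps of 16 leaves 1241 for 17 columns, so c = 73 pt.
10 columns plus 9 gaps: 730 + 144 = 874 pt.
Inner content = 874 − 2·8 = 858 pt.
With no gaps, each column is 858/4 = 214.5 pt.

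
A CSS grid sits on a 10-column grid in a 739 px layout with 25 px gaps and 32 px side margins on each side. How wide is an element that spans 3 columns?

Inside the margins: 739 − 64 = 675 px.
10c + 9·25 = 675 → 10c = 450 → c = 45 px.
3 columns plus 2 gaps: 135 + 50 = 185 px.

185 px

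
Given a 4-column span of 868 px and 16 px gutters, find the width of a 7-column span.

1531 px

Subtracting 3 gutters of 16 leaves 820 for 4 columns, so c = 205 px.
7 columns plus 6 gutters: 1435 + 96 = 1531 px.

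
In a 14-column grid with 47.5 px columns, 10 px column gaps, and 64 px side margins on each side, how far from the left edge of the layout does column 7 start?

Each column+gutter stride is 57.5 px; 6 of them past the 64 px margin is 64 + 345 = 409 px.

409 px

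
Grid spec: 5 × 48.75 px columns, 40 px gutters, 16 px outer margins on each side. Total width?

435.75 px

Total width: 2·16 + 5·48.75 + 4·40 = 435.75 px.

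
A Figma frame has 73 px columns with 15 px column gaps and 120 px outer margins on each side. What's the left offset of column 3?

Column 3 starts at margin + 2·(column + gutter) = 120 + 2·88 = 296 px.

296 px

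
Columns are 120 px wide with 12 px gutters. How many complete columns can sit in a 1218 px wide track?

Each extra column adds 120 + 12 = 132 px.
(1218 + 12) / 132 = 9.32, so 9 columns fit.

9 columns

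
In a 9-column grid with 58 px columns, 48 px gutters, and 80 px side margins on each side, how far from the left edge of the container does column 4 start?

398 px

Column 4 starts at margin + 3·(column + gutter) = 80 + 3·106 = 398 px.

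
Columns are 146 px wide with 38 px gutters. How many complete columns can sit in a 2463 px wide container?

13 columns

k columns need k·146 + (k−1)·38 = k·184 − 38.
k·184 − 38 ≤ 2463 → k ≤ 2501 / 184 ≈ 13.59, so k = 13.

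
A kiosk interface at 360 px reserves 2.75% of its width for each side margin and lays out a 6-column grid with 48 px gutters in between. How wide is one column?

360 × (1 − 2·2.75%) = 360 × 94.5% = 340.2 px for the columns.
6 columns + 5 gutters: 6c + 5·48 = 340.2.
6c = 340.2 − 240 = 100.2, so c = 16.7 px.

16.7 px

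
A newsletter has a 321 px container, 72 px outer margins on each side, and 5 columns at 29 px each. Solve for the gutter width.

Subtract both margins: 321 − 2·72 = 177 px.
5 columns take 5·29 = 145 px; remaining 32 splits into 4 gutters.
g = 32 / 4 = 8 px.

8 px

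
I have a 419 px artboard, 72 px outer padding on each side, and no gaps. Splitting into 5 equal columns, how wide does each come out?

Content width = 419 − 2·72 = 275 px.
275 / 5 = 55 px per column.

55 px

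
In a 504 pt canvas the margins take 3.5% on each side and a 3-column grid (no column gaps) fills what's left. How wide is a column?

156.24 pt

Each margin = 3.5% of 504 = 17.64 pt; content = 504 − 2·17.64 = 468.72 pt.
468.72 / 3 = 156.24 pt per column.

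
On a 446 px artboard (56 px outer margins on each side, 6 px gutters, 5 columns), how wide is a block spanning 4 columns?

Content width = 446 − 2·56 = 334 px.
5 columns + 4 gutters: 5c + 4·6 = 334.
5c = 334 − 24 = 310, so c = 62 px.
Span of 4: 4·62 + 3·6 = 248 + 18 = 266 px.

266 px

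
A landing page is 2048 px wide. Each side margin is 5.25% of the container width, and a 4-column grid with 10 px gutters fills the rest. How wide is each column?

Each margin = 5.25% of 2048 = 107.52 px; content = 2048 − 2·107.52 = 1832.96 px.
Subtracting 3 gutters of 10 leaves 1802.96 for 4 columns, so c = 450.74 px.

450.74 px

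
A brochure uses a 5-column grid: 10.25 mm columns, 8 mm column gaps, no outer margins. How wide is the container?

Total width: 5·10.25 + 4·8 = 83.25 mm.

83.25 mm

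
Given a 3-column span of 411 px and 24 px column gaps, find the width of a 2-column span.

411 − 2·24 = 363; ÷3 gives c = 121 px.
2 columns plus 1 column gap: 242 + 24 = 266 px.

266 px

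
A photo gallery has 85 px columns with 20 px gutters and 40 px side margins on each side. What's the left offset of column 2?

145 px

Before column 2: the margin + 1 column + 1 gutter.
Offset = 40 + 1·(85 + 20) = 40 + 105 = 145 px.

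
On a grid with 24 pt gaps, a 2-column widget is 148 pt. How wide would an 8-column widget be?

2 columns + 1 gap: 2c + 1·24 = 148.
2c = 148 − 24 = 124, so c = 62 pt.
Span of 8: 8·62 + 7·24 = 496 + 168 = 664 pt.

664 pt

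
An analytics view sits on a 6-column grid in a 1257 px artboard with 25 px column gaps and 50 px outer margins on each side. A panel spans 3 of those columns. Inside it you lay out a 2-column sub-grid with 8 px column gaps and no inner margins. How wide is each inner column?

Inside the margins: 1257 − 100 = 1157 px.
6 columns + 5 column gaps: 6c + 5·25 = 1157.
6c = 1157 − 125 = 1032, so c = 172 px.
Span of 3: 3·172 + 2·25 = 516 + 50 = 566 px.
2 columns + 1 column gap: 2d + 1·8 = 566.
2d = 566 − 8 = 558, so d = 279 px.

279 px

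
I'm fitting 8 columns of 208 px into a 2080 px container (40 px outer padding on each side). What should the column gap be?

Take off 80 px of margins, leaving 2000 px.
8 columns take 8·208 = 1664 px; remaining 336 splits into 7 column gaps.
g = 336 / 7 = 48 px.

48 px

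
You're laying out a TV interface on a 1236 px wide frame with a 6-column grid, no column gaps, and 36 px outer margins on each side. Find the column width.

194 px

Content width = 1236 − 2·36 = 1164 px.
1164 / 6 = 194 px per column.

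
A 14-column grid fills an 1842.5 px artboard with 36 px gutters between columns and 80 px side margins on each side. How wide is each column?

Inside the margins: 1842.5 − 160 = 1682.5 px.
14c + 13·36 = 1682.5 → 14c = 1214.5 → c = 86.75 px.

86.75 px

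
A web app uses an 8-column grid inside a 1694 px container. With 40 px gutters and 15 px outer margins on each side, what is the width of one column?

173 px

Inside the margins: 1694 − 30 = 1664 px.
1664 − 7·40 = 1384; ÷8 gives c = 173 px.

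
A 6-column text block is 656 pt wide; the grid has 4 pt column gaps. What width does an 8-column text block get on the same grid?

6c + 5·4 = 656 → 6c = 636 → c = 106 pt.
8-column span = 8·106 + 7·4 = 876 pt.

876 pt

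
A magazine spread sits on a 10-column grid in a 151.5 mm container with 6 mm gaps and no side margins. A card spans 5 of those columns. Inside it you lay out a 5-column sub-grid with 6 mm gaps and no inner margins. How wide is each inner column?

Subtracting 9 gaps of 6 leaves 97.5 for 10 columns, so c = 9.75 mm.
5 columns plus 4 gaps: 48.75 + 24 = 72.75 mm.
5d + 4·6 = 72.75 → 5d = 48.75 → d = 9.75 mm.

9.75 mm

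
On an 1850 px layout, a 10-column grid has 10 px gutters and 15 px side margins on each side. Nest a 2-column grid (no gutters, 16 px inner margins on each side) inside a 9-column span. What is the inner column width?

Take off 30 px of margins, leaving 1820 px.
10c + 9·10 = 1820 → 10c = 1730 → c = 173 px.
Span of 9: 9·173 + 8·10 = 1557 + 80 = 1637 px.
Inner content = 1637 − 2·16 = 1605 px.
With no gutters, each column is 1605/2 = 802.5 px.

802.5 px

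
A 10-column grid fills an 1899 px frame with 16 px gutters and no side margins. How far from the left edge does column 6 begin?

957.5 px

10 columns + 9 gutters: 10c + 9·16 = 1899.
10c = 1899 − 144 = 1755, so c = 175.5 px.
Before column 6: 5 columns + 5 gutters.
Offset = 5·(175.5 + 16) = 5·191.5 = 957.5 px.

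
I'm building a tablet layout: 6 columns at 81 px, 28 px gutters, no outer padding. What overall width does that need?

626 px

Frame = 6·81 + 5·28 = 486 + 140 = 626 px.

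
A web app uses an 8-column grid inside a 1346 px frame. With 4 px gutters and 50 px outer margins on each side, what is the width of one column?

Subtract both margins: 1346 − 2·50 = 1246 px.
8 columns + 7 gutters: 8c + 7·4 = 1246.
8c = 1246 − 28 = 1218, so c = 152.25 px.

152.25 px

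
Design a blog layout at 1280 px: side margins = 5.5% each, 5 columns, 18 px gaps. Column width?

1280 × (1 − 2·5.5%) = 1280 × 89% = 1139.2 px for the columns.
1139.2 − 4·18 = 1067.2; ÷5 gives c = 213.44 px.

213.44 px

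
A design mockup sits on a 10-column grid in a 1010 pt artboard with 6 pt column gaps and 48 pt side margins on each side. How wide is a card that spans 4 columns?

Inside the margins: 1010 − 96 = 914 pt.
10 columns + 9 column gaps: 10c + 9·6 = 914.
10c = 914 − 54 = 860, so c = 86 pt.
Span of 4: 4·86 + 3·6 = 344 + 18 = 362 pt.

362 pt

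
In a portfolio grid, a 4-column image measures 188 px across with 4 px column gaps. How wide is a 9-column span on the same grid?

188 − 3·4 = 176; ÷4 gives c = 44 px.
Span of 9: 9·44 + 8·4 = 396 + 32 = 428 px.

428 px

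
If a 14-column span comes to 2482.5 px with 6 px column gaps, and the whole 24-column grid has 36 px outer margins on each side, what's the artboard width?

4332 px

Subtracting 13 column gaps of 6 leaves 2404.5 for 14 columns, so c = 171.75 px.
Artboard = 2·36 + 24·171.75 + 23·6 = 72 + 4122 + 138 = 4332 px.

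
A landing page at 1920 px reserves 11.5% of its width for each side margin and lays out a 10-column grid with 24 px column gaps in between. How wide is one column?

1920 × (1 − 2·11.5%) = 1920 × 77% = 1478.4 px for the columns.
Subtracting 9 column gaps of 24 leaves 1262.4 for 10 columns, so c = 126.24 px.

126.24 px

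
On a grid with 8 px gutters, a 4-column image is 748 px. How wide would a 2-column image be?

370 px

748 − 3·8 = 724; ÷4 gives c = 181 px.
Span of 2: 2·181 + 1·8 = 362 + 8 = 370 px.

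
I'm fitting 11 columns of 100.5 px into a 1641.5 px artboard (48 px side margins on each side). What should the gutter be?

44 px

Take off 96 px of margins, leaving 1545.5 px.
11 columns take 11·100.5 = 1105.5 px; remaining 440 splits into 10 gutters.
g = 440 / 10 = 44 px.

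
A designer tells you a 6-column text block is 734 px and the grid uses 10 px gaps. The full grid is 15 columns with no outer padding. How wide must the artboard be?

6c + 5·10 = 734 → 6c = 684 → c = 114 px.
Summing: 1710 + 140 = 1850 px.

1850 px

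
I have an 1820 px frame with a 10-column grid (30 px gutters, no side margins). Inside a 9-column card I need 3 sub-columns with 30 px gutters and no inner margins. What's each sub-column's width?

525 px

10c + 9·30 = 1820 → 10c = 1550 → c = 155 px.
9 columns plus 8 gutters: 1395 + 240 = 1635 px.
3 columns + 2 gutters: 3d + 2·30 = 1635.
3d = 1635 − 60 = 1575, so d = 525 px.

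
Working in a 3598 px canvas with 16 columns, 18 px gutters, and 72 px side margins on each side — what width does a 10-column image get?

Content width = 3598 − 2·72 = 3454 px.
16c + 15·18 = 3454 → 16c = 3184 → c = 199 px.
Span of 10: 10·199 + 9·18 = 1990 + 162 = 2152 px.

2152 px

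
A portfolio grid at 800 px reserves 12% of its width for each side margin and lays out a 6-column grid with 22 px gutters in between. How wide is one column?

Margins: 12% × 800 = 96 px each, so content = 800 − 192 = 608 px.
Subtracting 5 gutters of 22 leaves 498 for 6 columns, so c = 83 px.

83 px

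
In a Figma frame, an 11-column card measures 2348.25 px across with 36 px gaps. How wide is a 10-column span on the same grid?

2348.25 − 10·36 = 1988.25; ÷11 gives c = 180.75 px.
10-column span = 10·180.75 + 9·36 = 2131.5 px.

2131.5 px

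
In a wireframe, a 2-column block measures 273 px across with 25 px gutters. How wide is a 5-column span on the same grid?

2c + 1·25 = 273 → 2c = 248 → c = 124 px.
Span of 5: 5·124 + 4·25 = 620 + 100 = 720 px.

720 px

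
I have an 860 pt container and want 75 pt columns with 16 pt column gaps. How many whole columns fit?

9 columns

Each extra column adds 75 + 16 = 91 pt.
(860 + 16) / 91 = 9.63, so 9 columns fit.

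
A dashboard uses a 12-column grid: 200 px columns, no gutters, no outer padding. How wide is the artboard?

2400 px

Summing: 2400 = 2400 px.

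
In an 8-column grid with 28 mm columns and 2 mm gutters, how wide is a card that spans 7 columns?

208 mm

7-column span = 7·28 + 6·2 = 208 mm.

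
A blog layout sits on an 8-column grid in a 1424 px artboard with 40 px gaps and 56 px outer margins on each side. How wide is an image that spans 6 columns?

974 px

Subtract both margins: 1424 − 2·56 = 1312 px.
1312 − 7·40 = 1032; ÷8 gives c = 129 px.
Span of 6: 6·129 + 5·40 = 774 + 200 = 974 px.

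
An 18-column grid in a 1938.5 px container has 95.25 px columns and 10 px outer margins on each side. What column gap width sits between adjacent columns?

Content width = 1938.5 − 2·10 = 1918.5 px.
Columns use 1714.5 px, leaving 204 px across 17 column gaps = 12 px each.

12 px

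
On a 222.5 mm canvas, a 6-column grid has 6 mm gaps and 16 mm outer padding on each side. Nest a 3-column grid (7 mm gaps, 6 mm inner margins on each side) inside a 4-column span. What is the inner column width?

Take off 32 mm of margins, leaving 190.5 mm.
6 columns + 5 gaps: 6c + 5·6 = 190.5.
6c = 190.5 − 30 = 160.5, so c = 26.75 mm.
Span of 4: 4·26.75 + 3·6 = 107 + 18 = 125 mm.
Inner content = 125 − 2·6 = 113 mm.
Subtracting 2 gaps of 7 leaves 99 for 3 columns, so d = 33 mm.

33 mm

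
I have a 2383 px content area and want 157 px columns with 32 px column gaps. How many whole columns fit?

k columns need k·157 + (k−1)·32 = k·189 − 32.
k·189 − 32 ≤ 2383 → k ≤ 2415 / 189 ≈ 12.78, so k = 12.

12 columns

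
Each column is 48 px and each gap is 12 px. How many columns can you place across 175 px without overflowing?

3 columns: 3·48 + 2·12 = 168 px ≤ 175.
4 columns: 228 px > 175. So 3.

3 columns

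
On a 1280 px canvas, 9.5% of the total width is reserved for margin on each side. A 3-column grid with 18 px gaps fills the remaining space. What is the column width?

Margins: 9.5% × 1280 = 121.6 px each, so content = 1280 − 243.2 = 1036.8 px.
3 columns + 2 gaps: 3c + 2·18 = 1036.8.
3c = 1036.8 − 36 = 1000.8, so c = 333.6 px.

333.6 px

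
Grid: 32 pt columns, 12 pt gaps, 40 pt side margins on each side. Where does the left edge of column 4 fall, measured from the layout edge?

172 pt

Column 4 starts at margin + 3·(column + gutter) = 40 + 3·44 = 172 pt.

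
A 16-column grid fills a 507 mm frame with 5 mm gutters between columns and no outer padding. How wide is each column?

27 mm

16c + 15·5 = 507 → 16c = 432 → c = 27 mm.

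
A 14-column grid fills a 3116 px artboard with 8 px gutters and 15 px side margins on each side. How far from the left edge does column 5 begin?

Take off 30 px of margins, leaving 3086 px.
14 columns + 13 gutters: 14c + 13·8 = 3086.
14c = 3086 − 104 = 2982, so c = 213 px.
Column 5 starts at margin + 4·(column + gutter) = 15 + 4·221 = 899 px.

899 px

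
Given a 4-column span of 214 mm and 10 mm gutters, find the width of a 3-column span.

158 mm

Subtracting 3 gutters of 10 leaves 184 for 4 columns, so c = 46 mm.
3-column span = 3·46 + 2·10 = 158 mm.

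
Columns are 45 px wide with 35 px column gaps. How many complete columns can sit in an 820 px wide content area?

10 columns: 10·45 + 9·35 = 765 px ≤ 820.
11 columns: 845 px > 820. So 10.

10 columns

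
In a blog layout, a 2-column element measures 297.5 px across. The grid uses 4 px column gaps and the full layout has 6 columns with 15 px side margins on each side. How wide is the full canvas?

930.5 px

2 columns + 1 column gap: 2c + 1·4 = 297.5.
2c = 297.5 − 4 = 293.5, so c = 146.75 px.
Canvas = 2·15 + 6·146.75 + 5·4 = 30 + 880.5 + 20 = 930.5 px.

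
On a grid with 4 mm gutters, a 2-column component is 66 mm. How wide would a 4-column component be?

2 columns + 1 gutter: 2c + 1·4 = 66.
2c = 66 − 4 = 62, so c = 31 mm.
4 columns plus 3 gutters: 124 + 12 = 136 mm.

136 mm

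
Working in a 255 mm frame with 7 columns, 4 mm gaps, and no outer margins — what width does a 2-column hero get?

70 mm

7c + 6·4 = 255 → 7c = 231 → c = 33 mm.
2 columns plus 1 gap: 66 + 4 = 70 mm.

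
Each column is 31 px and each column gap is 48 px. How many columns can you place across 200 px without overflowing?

k columns need k·31 + (k−1)·48 = k·79 − 48.
k·79 − 48 ≤ 200 → k ≤ 248 / 79 ≈ 3.14, so k = 3.

3 columns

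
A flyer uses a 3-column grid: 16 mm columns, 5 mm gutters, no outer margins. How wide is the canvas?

58 mm

Total width: 3·16 + 2·5 = 58 mm.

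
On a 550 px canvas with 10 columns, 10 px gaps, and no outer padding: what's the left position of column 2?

Subtracting 9 gaps of 10 leaves 460 for 10 columns, so c = 46 px.
No margin, so column 2 starts at 1·(column + gutter) = 1·56 = 56 px.

56 px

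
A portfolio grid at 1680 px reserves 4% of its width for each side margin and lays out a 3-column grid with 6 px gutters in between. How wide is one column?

511.2 px

Each margin = 4% of 1680 = 67.2 px; content = 1680 − 2·67.2 = 1545.6 px.
Subtracting 2 gutters of 6 leaves 1533.6 for 3 columns, so c = 511.2 px.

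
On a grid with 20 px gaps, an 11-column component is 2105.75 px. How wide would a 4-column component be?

11 columns + 10 gaps: 11c + 10·20 = 2105.75.
11c = 2105.75 − 200 = 1905.75, so c = 173.25 px.
4 columns plus 3 gaps: 693 + 60 = 753 px.

753 px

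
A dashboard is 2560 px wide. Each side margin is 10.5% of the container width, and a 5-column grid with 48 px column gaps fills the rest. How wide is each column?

366.08 px

2560 × (1 − 2·10.5%) = 2560 × 79% = 2022.4 px for the columns.
2022.4 − 4·48 = 1830.4; ÷5 gives c = 366.08 px.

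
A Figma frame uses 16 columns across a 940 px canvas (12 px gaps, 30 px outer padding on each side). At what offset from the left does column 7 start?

Content = 940 − 2·30 = 880 px.
Subtracting 15 gaps of 12 leaves 700 for 16 columns, so c = 43.75 px.
Column 7 starts at margin + 6·(column + gutter) = 30 + 6·55.75 = 364.5 px.

364.5 px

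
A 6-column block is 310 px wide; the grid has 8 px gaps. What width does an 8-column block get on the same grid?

6 columns + 5 gaps: 6c + 5·8 = 310.
6c = 310 − 40 = 270, so c = 45 px.
8 columns plus 7 gaps: 360 + 56 = 416 px.

416 px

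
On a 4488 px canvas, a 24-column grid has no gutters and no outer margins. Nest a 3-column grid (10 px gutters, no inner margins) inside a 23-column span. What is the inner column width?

With no gutters, each column is 4488/24 = 187 px.
23-column span = 23·187 = 4301 px.
Subtracting 2 gutters of 10 leaves 4281 for 3 columns, so d = 1427 px.

1427 px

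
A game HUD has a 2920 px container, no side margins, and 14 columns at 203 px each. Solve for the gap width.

Columns use 2842 px, leaving 78 px across 13 gaps = 6 px each.

6 px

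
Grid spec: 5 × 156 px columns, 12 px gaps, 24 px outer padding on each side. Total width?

Adding margins, columns and gutters: 48 + 780 + 48 = 876 px.

876 px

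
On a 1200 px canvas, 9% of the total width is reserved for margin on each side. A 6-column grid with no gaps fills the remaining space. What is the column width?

164 px

1200 × (1 − 2·9%) = 1200 × 82% = 984 px for the columns.
With no gaps, each column is 984/6 = 164 px.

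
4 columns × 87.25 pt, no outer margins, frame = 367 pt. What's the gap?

6 pt

Columns use 349 pt, leaving 18 pt across 3 gaps = 6 pt each.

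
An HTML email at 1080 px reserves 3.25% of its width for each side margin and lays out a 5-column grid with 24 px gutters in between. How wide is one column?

1080 × (1 − 2·3.25%) = 1080 × 93.5% = 1009.8 px for the columns.
5 columns + 4 gutters: 5c + 4·24 = 1009.8.
5c = 1009.8 − 96 = 913.8, so c = 182.76 px.

182.76 px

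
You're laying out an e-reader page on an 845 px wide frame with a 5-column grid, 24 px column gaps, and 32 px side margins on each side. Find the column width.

137 px

Inside the margins: 845 − 64 = 781 px.
5 columns + 4 column gaps: 5c + 4·24 = 781.
5c = 781 − 96 = 685, so c = 137 px.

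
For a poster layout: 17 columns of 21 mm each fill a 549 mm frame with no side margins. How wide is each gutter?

17 columns take 17·21 = 357 mm; remaining 192 splits into 16 gutters.
g = 192 / 16 = 12 mm.

12 mm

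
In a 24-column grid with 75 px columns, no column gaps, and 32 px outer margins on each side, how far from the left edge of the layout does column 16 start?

Each column+gutter stride is 75 px; 15 of them past the 32 px margin is 32 + 1125 = 1157 px.

1157 px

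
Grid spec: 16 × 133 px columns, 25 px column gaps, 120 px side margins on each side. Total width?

Total width: 2·120 + 16·133 + 15·25 = 2743 px.

2743 px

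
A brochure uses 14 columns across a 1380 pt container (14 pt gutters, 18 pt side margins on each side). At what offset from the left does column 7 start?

600 pt

Take off 36 pt of margins, leaving 1344 pt.
14c + 13·14 = 1344 → 14c = 1162 → c = 83 pt.
Before column 7: the margin + 6 columns + 6 gutters.
Offset = 18 + 6·(83 + 14) = 18 + 582 = 600 pt.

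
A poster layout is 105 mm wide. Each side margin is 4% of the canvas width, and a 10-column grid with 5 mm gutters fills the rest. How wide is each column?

Each margin = 4% of 105 = 4.2 mm; content = 105 − 2·4.2 = 96.6 mm.
10c + 9·5 = 96.6 → 10c = 51.6 → c = 5.16 mm.

5.16 mm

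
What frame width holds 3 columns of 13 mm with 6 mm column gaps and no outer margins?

Frame = 3·13 + 2·6 = 39 + 12 = 51 mm.

51 mm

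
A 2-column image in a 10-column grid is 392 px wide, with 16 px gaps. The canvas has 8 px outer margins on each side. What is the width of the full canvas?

2 columns + 1 gap: 2c + 1·16 = 392.
2c = 392 − 16 = 376, so c = 188 px.
Canvas = 2·8 + 10·188 + 9·16 = 16 + 1880 + 144 = 2040 px.

2040 px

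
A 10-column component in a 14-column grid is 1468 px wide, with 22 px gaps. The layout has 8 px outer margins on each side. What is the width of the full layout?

1468 − 9·22 = 1270; ÷10 gives c = 127 px.
Adding margins, columns and gutters: 16 + 1778 + 286 = 2080 px.

2080 px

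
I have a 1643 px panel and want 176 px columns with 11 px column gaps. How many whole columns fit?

8 columns

8 columns: 8·176 + 7·11 = 1485 px ≤ 1643.
9 columns: 1672 px > 1643. So 8.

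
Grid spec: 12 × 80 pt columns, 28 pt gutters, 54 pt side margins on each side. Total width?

Total width: 2·54 + 12·80 + 11·28 = 1376 pt.

1376 pt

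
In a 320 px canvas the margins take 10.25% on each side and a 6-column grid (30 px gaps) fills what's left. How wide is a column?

17.4 px

Margins: 10.25% × 320 = 32.8 px each, so content = 320 − 65.6 = 254.4 px.
Subtracting 5 gaps of 30 leaves 104.4 for 6 columns, so c = 17.4 px.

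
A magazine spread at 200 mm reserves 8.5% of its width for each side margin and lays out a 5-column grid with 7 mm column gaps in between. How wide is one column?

27.6 mm

Margins: 8.5% × 200 = 17 mm each, so content = 200 − 34 = 166 mm.
5 columns + 4 column gaps: 5c + 4·7 = 166.
5c = 166 − 28 = 138, so c = 27.6 mm.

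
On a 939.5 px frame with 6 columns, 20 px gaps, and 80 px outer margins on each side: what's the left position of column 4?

Subtract both margins: 939.5 − 2·80 = 779.5 px.
6 columns + 5 gaps: 6c + 5·20 = 779.5.
6c = 779.5 − 100 = 679.5, so c = 113.25 px.
Before column 4: the margin + 3 columns + 3 gaps.
Offset = 80 + 3·(113.25 + 20) = 80 + 399.75 = 479.75 px.

479.75 px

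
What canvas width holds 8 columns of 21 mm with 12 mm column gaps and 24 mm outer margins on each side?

Total width: 2·24 + 8·21 + 7·12 = 300 mm.

300 mm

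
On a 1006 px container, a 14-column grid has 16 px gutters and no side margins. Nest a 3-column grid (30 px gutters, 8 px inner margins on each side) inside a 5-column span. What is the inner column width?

1006 − 13·16 = 798; ÷14 gives c = 57 px.
5 columns plus 4 gutters: 285 + 64 = 349 px.
Inner content = 349 − 2·8 = 333 px.
Subtracting 2 gutters of 30 leaves 273 for 3 columns, so d = 91 px.

91 px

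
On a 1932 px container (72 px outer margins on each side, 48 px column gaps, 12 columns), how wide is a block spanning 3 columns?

Subtract both margins: 1932 − 2·72 = 1788 px.
12 columns + 11 column gaps: 12c + 11·48 = 1788.
12c = 1788 − 528 = 1260, so c = 105 px.
3-column span = 3·105 + 2·48 = 411 px.

411 px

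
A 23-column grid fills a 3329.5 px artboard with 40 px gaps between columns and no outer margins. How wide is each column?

3329.5 − 22·40 = 2449.5; ÷23 gives c = 106.5 px.

106.5 px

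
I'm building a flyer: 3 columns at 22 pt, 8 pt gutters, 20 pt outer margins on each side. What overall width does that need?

122 pt

Container = 2·20 + 3·22 + 2·8 = 40 + 66 + 16 = 122 pt.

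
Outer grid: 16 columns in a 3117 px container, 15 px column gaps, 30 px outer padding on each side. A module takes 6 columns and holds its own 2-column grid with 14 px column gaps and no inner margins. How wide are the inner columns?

Inside the margins: 3117 − 60 = 3057 px.
16c + 15·15 = 3057 → 16c = 2832 → c = 177 px.
Span of 6: 6·177 + 5·15 = 1062 + 75 = 1137 px.
2d + 1·14 = 1137 → 2d = 1123 → d = 561.5 px.

561.5 px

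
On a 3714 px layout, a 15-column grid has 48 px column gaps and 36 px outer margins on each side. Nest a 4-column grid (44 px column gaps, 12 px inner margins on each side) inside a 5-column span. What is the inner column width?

256.5 px

Subtract both margins: 3714 − 2·36 = 3642 px.
3642 − 14·48 = 2970; ÷15 gives c = 198 px.
5-column span = 5·198 + 4·48 = 1182 px.
Inner content = 1182 − 2·12 = 1158 px.
Subtracting 3 column gaps of 44 leaves 1026 for 4 columns, so d = 256.5 px.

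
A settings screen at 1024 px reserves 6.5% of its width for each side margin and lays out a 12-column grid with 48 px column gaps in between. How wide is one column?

Margins: 6.5% × 1024 = 66.56 px each, so content = 1024 − 133.12 = 890.88 px.
12c + 11·48 = 890.88 → 12c = 362.88 → c = 30.24 px.

30.24 px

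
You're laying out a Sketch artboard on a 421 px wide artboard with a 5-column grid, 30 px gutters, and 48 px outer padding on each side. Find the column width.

Take off 96 px of margins, leaving 325 px.
325 − 4·30 = 205; ÷5 gives c = 41 px.

41 px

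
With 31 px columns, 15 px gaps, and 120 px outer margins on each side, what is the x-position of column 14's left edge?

718 px

Each column+gutter stride is 46 px; 13 of them past the 120 px margin is 120 + 598 = 718 px.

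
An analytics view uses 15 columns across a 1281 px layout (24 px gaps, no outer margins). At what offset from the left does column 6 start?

435 px

15c + 14·24 = 1281 → 15c = 945 → c = 63 px.
Each column+gutter stride is 87 px; with no margin, 5 of them is 435 px.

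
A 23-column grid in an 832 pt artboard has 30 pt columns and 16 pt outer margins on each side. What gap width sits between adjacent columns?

Inside the margins: 832 − 32 = 800 pt.
23·30 + 22g = 800 → 22g = 110 → g = 5 pt.

5 pt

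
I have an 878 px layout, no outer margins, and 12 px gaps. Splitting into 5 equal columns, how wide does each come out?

878 − 4·12 = 830; ÷5 gives c = 166 px.

166 px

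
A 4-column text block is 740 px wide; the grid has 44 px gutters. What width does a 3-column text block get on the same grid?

544 px

4c + 3·44 = 740 → 4c = 608 → c = 152 px.
Span of 3: 3·152 + 2·44 = 456 + 88 = 544 px.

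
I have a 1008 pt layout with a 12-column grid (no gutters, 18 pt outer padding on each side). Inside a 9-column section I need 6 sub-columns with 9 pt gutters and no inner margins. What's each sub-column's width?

Inside the margins: 1008 − 36 = 972 pt.
972 / 12 = 81 pt per column.
9-column span = 9·81 = 729 pt.
6 columns + 5 gutters: 6d + 5·9 = 729.
6d = 729 − 45 = 684, so d = 114 pt.

114 pt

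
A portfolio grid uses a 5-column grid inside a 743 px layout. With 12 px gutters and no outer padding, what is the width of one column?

5c + 4·12 = 743 → 5c = 695 → c = 139 px.

139 px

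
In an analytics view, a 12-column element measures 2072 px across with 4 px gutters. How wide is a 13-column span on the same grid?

Subtracting 11 gutters of 4 leaves 2028 for 12 columns, so c = 169 px.
13 columns plus 12 gutters: 2197 + 48 = 2245 px.

2245 px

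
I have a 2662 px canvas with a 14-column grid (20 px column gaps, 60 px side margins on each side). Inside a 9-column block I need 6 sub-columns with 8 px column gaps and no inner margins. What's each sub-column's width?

Outer content = 2662 − 2·60 = 2542 px.
14 columns + 13 column gaps: 14c + 13·20 = 2542.
14c = 2542 − 260 = 2282, so c = 163 px.
9 columns plus 8 column gaps: 1467 + 160 = 1627 px.
6 columns + 5 column gaps: 6d + 5·8 = 1627.
6d = 1627 − 40 = 1587, so d = 264.5 px.

264.5 px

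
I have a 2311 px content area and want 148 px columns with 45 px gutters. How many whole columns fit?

12 columns

Each extra column adds 148 + 45 = 193 px.
(2311 + 45) / 193 = 12.21, so 12 columns fit.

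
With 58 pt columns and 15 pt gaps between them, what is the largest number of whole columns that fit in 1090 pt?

15 columns: 15·58 + 14·15 = 1080 pt ≤ 1090.
16 columns: 1153 pt > 1090. So 15.

15 columns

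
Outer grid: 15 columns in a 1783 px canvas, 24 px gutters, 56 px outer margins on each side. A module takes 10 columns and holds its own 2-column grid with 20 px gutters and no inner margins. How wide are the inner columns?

543 px

Outer content = 1783 − 2·56 = 1671 px.
1671 − 14·24 = 1335; ÷15 gives c = 89 px.
Span of 10: 10·89 + 9·24 = 890 + 216 = 1106 px.
1106 − 1·20 = 1086; ÷2 gives d = 543 px.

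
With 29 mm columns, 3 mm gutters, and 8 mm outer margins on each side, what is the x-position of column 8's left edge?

Each column+gutter stride is 32 mm; 7 of them past the 8 mm margin is 8 + 224 = 232 mm.

232 mm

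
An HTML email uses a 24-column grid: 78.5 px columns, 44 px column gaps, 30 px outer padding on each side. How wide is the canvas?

2956 px

Adding margins, columns and gutters: 60 + 1884 + 1012 = 2956 px.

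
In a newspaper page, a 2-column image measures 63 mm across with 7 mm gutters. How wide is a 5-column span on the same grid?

2c + 1·7 = 63 → 2c = 56 → c = 28 mm.
5-column span = 5·28 + 4·7 = 168 mm.

168 mm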